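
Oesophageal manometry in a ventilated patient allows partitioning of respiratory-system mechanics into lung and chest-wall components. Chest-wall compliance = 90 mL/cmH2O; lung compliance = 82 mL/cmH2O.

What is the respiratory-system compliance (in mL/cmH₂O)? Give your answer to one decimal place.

42.9

Lung and chest wall are elastances in series: 1/Crs = 1/CL + 1/Ccw.
1/Crs = 1/82 + 1/90 = 0.02331.
Crs = 42.9 mL/cmH2O.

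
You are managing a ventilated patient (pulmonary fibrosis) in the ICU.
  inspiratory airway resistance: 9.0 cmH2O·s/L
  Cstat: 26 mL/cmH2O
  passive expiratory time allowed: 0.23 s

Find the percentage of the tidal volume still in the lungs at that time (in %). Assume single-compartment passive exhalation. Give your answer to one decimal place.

37.4

τ = R × C = 9.0 × 26 mL/cmH2O = 9.0 × 0.026 L/cmH2O = 0.234 s.
Passive exhalation: V(t)/V₀ = e^(−t/τ) = e^(−0.23/0.234) = 0.3742.
Fraction remaining = 0.3742 → 37.42%.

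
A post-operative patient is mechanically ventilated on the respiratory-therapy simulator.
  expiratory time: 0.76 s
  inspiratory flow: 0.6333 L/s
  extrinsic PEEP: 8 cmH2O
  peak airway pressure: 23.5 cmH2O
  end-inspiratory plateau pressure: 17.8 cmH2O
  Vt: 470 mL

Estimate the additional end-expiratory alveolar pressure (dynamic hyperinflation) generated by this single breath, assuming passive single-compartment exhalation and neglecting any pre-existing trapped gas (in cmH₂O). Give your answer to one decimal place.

1.7

R = (PIP − Pplat)/V̇ = (23.5 − 17.8) / 0.6333 = 5.7/0.6333 = 9.0 cmH2O·s/L.
C = Vt/(Pplat − PEEP) = 470.0 / (17.8 − 8) = 470.0/9.8 = 47.959 mL/cmH2O.
τ = R × C = 9.0 × 0.04796 L/cmH2O = 0.4316 s.
Fraction remaining = e^(−Te/τ) = e^(−0.76/0.4316) = 0.1719; trapped volume = 470.0 × 0.1719 = 80.793 mL.
Additional alveolar pressure from trapping ≈ V_trapped / C = 80.793 / 47.959 = 1.685 cmH2O.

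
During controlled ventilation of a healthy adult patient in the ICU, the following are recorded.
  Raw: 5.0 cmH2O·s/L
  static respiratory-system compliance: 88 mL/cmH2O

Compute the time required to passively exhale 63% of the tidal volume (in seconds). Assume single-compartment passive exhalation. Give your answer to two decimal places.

τ = R × C = 5.0 × 88 mL/cmH2O = 5.0 × 0.088 L/cmH2O = 0.44 s.
Exhaled fraction f = 1 − e^(−t/τ) → t = −τ·ln(1 − f) = −0.44·ln(0.37) = 0.4375 s.

0.44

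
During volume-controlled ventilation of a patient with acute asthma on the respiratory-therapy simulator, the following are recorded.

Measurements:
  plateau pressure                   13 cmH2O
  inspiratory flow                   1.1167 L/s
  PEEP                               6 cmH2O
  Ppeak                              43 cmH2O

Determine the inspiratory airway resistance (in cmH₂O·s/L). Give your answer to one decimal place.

26.9

Raw = (PIP − Pplat) / flow = (43 − 13) / 1.1167 = 30.0 / 1.1167 = 26.865 cmH2O·s/L.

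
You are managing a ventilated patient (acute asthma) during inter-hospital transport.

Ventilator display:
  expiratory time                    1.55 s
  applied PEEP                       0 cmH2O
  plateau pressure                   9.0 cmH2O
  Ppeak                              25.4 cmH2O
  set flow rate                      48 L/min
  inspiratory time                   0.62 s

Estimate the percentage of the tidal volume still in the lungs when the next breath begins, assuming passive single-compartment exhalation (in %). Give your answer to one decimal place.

Flow: 48 L/min ÷ 60 = 0.8 L/s.
Vt = flow × Ti = 0.8 L/s × 0.62 s × 1000 mL/L = 496.0 mL.
R = (PIP − Pplat)/V̇ = (25.4 − 9.0) / 0.8 = 16.4/0.8 = 20.5 cmH2O·s/L.
C = Vt/(Pplat − PEEP) = 496.0 / (9.0 − 0) = 496.0/9.0 = 55.111 mL/cmH2O.
τ = R × C = 20.5 × 0.05511 L/cmH2O = 1.13 s.
Fraction remaining at end-expiration = e^(−Te/τ) = e^(−1.55/1.13) = 0.2537 → 25.37%.

25.4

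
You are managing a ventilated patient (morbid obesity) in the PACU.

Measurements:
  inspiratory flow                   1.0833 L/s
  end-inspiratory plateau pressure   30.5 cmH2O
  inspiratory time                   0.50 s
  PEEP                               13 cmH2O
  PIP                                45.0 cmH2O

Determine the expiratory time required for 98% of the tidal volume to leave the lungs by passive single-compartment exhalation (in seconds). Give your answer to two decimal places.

1.62

Vt = flow × Ti = 1.0833 L/s × 0.50 s × 1000 mL/L = 541.65 mL.
R = (PIP − Pplat)/V̇ = (45.0 − 30.5) / 1.0833 = 14.5/1.0833 = 13.385 cmH2O·s/L.
C = Vt/(Pplat − PEEP) = 541.65 / (30.5 − 13) = 541.65/17.5 = 30.951 mL/cmH2O.
τ = R × C = 13.385 × 0.03095 L/cmH2O = 0.4143 s.
t = −τ·ln(1 − 0.98) = −0.4143·ln(0.02) = 1.621 s.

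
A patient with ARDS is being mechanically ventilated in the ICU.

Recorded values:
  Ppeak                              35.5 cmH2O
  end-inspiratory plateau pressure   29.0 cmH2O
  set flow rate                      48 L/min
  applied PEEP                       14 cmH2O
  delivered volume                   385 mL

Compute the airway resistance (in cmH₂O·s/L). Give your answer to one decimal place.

8.1

Flow: 48 L/min ÷ 60 = 0.8 L/s.
Raw = (PIP − Pplat) / flow = (35.5 − 29.0) / 0.8 = 6.5 / 0.8 = 8.125 cmH2O·s/L.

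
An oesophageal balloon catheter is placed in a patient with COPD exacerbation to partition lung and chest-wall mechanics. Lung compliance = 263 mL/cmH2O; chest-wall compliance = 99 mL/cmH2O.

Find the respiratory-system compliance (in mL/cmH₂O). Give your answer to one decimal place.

Lung and chest wall are elastances in series: 1/Crs = 1/CL + 1/Ccw.
1/Crs = 1/263 + 1/99 = 0.0139.
Crs = 71.942 mL/cmH2O.

71.9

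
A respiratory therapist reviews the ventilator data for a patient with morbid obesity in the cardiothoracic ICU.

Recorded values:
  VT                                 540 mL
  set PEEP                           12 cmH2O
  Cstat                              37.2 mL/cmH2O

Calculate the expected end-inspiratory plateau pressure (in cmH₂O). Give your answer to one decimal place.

26.5

Pplat = PEEP + Vt / Cstat = 12 + 540 / 37.2 = 12 + 14.516 = 26.516 cmH2O.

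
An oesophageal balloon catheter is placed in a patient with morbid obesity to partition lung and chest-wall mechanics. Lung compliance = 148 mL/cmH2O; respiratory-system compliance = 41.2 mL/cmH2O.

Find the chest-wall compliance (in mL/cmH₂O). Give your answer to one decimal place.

57.1

1/Ccw = 1/Crs − 1/CL.
1/Ccw = 1/41.2 − 1/148 = 0.01752.
Ccw = 57.078 mL/cmH2O.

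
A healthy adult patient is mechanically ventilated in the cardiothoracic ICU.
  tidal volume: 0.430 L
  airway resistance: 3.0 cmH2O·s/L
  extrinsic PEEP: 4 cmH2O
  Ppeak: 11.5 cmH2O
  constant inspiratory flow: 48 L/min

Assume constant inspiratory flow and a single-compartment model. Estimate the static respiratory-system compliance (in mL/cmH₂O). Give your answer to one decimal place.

84.3

Flow: 48 L/min ÷ 60 = 0.8 L/s.
Equation of motion (constant flow): PIP = Vt/C + R·V̇ + PEEP.
Vt/C = PIP − R·V̇ − PEEP = 11.5 − 3.0×0.8 − 4 = 11.5 − 2.4 − 4 = 5.1 cmH2O.
C = Vt / 5.1 = 430 / 5.1 = 84.314 mL/cmH2O.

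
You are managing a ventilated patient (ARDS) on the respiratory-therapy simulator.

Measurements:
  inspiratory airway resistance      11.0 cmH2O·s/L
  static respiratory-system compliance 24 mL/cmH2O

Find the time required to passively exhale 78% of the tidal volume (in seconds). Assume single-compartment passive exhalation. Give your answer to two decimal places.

τ = R × C = 11.0 × 24 mL/cmH2O = 11.0 × 0.024 L/cmH2O = 0.264 s.
Exhaled fraction f = 1 − e^(−t/τ) → t = −τ·ln(1 − f) = −0.264·ln(0.22) = 0.3997 s.

0.40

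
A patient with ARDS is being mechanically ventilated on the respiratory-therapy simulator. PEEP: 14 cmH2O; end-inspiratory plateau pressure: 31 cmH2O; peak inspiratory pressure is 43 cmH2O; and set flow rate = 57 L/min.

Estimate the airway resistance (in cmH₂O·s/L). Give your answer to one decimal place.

12.6

Flow: 57 L/min ÷ 60 = 0.95 L/s.
Raw = (PIP − Pplat) / flow = (43 − 31) / 0.95 = 12.0 / 0.95 = 12.632 cmH2O·s/L.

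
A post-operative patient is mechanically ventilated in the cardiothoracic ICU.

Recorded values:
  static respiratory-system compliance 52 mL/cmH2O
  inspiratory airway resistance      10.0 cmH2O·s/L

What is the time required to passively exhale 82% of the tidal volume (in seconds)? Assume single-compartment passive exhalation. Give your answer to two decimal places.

0.89

τ = R × C = 10.0 × 52 mL/cmH2O = 10.0 × 0.052 L/cmH2O = 0.52 s.
Exhaled fraction f = 1 − e^(−t/τ) → t = −τ·ln(1 − f) = −0.52·ln(0.18) = 0.8917 s.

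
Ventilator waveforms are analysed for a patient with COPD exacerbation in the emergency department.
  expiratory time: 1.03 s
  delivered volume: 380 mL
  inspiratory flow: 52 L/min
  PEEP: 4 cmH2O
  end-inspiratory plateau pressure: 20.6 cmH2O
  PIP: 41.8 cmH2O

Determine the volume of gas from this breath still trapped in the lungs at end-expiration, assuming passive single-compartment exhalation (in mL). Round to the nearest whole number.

Flow: 52 L/min ÷ 60 = 0.8667 L/s.
R = (PIP − Pplat)/V̇ = (41.8 − 20.6) / 0.8667 = 21.2/0.8667 = 24.461 cmH2O·s/L.
C = Vt/(Pplat − PEEP) = 380.0 / (20.6 − 4) = 380.0/16.6 = 22.892 mL/cmH2O.
τ = R × C = 24.461 × 0.02289 L/cmH2O = 0.5599 s.
Fraction remaining = e^(−Te/τ) = e^(−1.03/0.5599) = 0.1589.
Trapped volume = 380.0 × 0.1589 = 60.382 mL.

60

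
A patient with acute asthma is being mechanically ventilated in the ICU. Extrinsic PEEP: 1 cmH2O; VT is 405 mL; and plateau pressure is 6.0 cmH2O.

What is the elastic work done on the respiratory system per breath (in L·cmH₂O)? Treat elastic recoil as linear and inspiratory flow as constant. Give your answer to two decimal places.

Elastic work ≈ ½ × (Pplat − PEEP) × Vt = 0.5 × (6.0 − 1) × 0.405 L = 0.5 × 5.0 × 0.405 = 1.013 L·cmH2O.

1.01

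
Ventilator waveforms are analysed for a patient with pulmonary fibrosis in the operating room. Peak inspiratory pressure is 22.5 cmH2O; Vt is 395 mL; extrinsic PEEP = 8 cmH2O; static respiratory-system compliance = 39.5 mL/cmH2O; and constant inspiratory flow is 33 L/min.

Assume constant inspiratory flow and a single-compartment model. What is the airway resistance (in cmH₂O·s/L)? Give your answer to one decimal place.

Flow: 33 L/min ÷ 60 = 0.55 L/s.
Equation of motion (constant flow): PIP = Vt/C + R·V̇ + PEEP.
R·V̇ = PIP − Vt/C − PEEP = 22.5 − 395/39.5 − 8 = 22.5 − 10.0 − 8 = 4.5 cmH2O.
R = 4.5 / 0.55 = 8.182 cmH2O·s/L.

8.2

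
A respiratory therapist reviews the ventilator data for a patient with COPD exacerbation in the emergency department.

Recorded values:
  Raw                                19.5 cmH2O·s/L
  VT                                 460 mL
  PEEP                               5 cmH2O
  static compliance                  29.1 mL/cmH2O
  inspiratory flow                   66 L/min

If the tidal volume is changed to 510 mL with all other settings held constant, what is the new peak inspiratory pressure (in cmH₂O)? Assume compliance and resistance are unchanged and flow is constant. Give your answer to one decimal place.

Flow: 66 L/min ÷ 60 = 1.1 L/s.
PIP = Vt/C + R·V̇ + PEEP (constant-flow equation of motion).
Only the elastic term changes: ΔPIP = ΔVt / C = (510 − 460) / 29.1 = 1.718 cmH2O.
Original PIP = 460/29.1 + 19.5×1.1 + 5 = 42.258 cmH2O; new PIP = 42.258 + (1.718) = 43.976 cmH2O.

44.0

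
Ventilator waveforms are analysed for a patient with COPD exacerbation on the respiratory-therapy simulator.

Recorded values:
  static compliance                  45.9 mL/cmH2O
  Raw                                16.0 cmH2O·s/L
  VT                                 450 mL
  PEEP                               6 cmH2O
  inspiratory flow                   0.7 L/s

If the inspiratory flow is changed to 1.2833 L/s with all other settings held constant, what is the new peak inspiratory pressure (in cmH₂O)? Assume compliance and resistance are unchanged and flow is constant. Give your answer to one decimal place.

PIP = Vt/C + R·V̇ + PEEP (constant-flow equation of motion).
Only the resistive term changes: ΔPIP = R × ΔV̇ = 16.0 × (1.2833 − 0.7) = 16.0 × 0.5833 = 9.333 cmH2O.
Original PIP = 450/45.9 + 16.0×0.7 + 6 = 27.004 cmH2O; new PIP = 27.004 + (9.333) = 36.337 cmH2O.

36.3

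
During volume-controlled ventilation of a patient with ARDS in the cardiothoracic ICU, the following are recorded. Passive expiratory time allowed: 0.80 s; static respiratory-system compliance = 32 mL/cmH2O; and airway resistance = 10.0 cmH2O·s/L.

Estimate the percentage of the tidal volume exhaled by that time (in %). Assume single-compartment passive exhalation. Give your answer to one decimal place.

91.8

τ = R × C = 10.0 × 32 mL/cmH2O = 10.0 × 0.032 L/cmH2O = 0.32 s.
Passive exhalation: V(t)/V₀ = e^(−t/τ) = e^(−0.80/0.32) = 0.08208.
Fraction exhaled = 1 − 0.08208 = 0.9179 → 91.79%.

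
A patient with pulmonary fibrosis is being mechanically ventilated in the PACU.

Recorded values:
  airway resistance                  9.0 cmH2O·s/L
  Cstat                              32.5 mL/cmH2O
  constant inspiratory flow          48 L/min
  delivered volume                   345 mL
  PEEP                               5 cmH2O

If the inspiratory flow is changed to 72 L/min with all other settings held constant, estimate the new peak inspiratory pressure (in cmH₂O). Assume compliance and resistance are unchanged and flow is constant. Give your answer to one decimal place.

26.4

Flow: 48 L/min ÷ 60 = 0.8 L/s.
New flow: 72 L/min ÷ 60 = 1.2 L/s.
PIP = Vt/C + R·V̇ + PEEP (constant-flow equation of motion).
Only the resistive term changes: ΔPIP = R × ΔV̇ = 9.0 × (1.2 − 0.8) = 9.0 × 0.4 = 3.6 cmH2O.
Original PIP = 345/32.5 + 9.0×0.8 + 5 = 22.815 cmH2O; new PIP = 22.815 + (3.6) = 26.415 cmH2O.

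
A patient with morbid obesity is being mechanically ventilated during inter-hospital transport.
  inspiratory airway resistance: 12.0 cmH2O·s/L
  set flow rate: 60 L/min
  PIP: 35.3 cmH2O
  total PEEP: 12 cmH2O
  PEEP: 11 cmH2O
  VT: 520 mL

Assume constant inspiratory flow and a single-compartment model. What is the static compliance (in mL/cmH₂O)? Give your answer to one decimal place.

46.0

Flow: 60 L/min ÷ 60 = 1 L/s.
Total PEEP = 12 cmH2O (set 11 + intrinsic 1); this is the baseline alveolar pressure.
Equation of motion (constant flow): PIP = Vt/C + R·V̇ + PEEP.
Vt/C = PIP − R·V̇ − PEEP = 35.3 − 12.0×1 − 12 = 35.3 − 12.0 − 12 = 11.3 cmH2O.
C = Vt / 11.3 = 520 / 11.3 = 46.018 mL/cmH2O.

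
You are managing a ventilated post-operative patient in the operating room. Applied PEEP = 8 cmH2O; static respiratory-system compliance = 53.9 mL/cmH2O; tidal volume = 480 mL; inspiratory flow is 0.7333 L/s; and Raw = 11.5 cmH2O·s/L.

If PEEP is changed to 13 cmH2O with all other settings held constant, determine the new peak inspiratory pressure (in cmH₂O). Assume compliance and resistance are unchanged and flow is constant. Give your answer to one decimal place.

PIP = Vt/C + R·V̇ + PEEP (constant-flow equation of motion).
Only the baseline term changes: ΔPIP = ΔPEEP = 13 − 8 = 5.0 cmH2O.
Original PIP = 480/53.9 + 11.5×0.7333 + 8 = 25.338 cmH2O; new PIP = 25.338 + (5.0) = 30.338 cmH2O.

30.3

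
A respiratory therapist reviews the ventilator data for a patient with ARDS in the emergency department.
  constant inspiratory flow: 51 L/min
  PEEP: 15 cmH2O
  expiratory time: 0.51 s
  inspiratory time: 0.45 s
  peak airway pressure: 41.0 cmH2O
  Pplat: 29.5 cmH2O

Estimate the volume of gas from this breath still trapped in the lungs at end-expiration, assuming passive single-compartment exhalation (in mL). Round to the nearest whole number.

Flow: 51 L/min ÷ 60 = 0.85 L/s.
Vt = flow × Ti = 0.85 L/s × 0.45 s × 1000 mL/L = 382.5 mL.
R = (PIP − Pplat)/V̇ = (41.0 − 29.5) / 0.85 = 11.5/0.85 = 13.529 cmH2O·s/L.
C = Vt/(Pplat − PEEP) = 382.5 / (29.5 − 15) = 382.5/14.5 = 26.379 mL/cmH2O.
τ = R × C = 13.529 × 0.02638 L/cmH2O = 0.3569 s.
Fraction remaining = e^(−Te/τ) = e^(−0.51/0.3569) = 0.2396.
Trapped volume = 382.5 × 0.2396 = 91.647 mL.

92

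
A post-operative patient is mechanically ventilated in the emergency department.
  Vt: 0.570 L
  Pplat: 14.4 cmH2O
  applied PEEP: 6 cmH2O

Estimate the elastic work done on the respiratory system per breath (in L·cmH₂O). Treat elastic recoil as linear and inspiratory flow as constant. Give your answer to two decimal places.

Elastic work ≈ ½ × (Pplat − PEEP) × Vt = 0.5 × (14.4 − 6) × 0.570 L = 0.5 × 8.4 × 0.570 = 2.394 L·cmH2O.

2.39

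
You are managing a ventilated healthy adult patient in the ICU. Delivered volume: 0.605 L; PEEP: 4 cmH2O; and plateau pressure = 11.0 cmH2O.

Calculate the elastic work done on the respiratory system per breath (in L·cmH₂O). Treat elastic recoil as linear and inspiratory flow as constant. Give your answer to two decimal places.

2.12

Elastic work ≈ ½ × (Pplat − PEEP) × Vt = 0.5 × (11.0 − 4) × 0.605 L = 0.5 × 7.0 × 0.605 = 2.118 L·cmH2O.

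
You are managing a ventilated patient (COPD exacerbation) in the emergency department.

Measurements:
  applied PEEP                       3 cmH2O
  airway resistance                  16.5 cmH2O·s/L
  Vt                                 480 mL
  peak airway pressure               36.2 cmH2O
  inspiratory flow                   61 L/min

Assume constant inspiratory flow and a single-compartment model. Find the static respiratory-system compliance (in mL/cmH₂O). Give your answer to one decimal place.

29.2

Flow: 61 L/min ÷ 60 = 1.0167 L/s.
Equation of motion (constant flow): PIP = Vt/C + R·V̇ + PEEP.
Vt/C = PIP − R·V̇ − PEEP = 36.2 − 16.5×1.0167 − 3 = 36.2 − 16.776 − 3 = 16.424 cmH2O.
C = Vt / 16.424 = 480 / 16.424 = 29.226 mL/cmH2O.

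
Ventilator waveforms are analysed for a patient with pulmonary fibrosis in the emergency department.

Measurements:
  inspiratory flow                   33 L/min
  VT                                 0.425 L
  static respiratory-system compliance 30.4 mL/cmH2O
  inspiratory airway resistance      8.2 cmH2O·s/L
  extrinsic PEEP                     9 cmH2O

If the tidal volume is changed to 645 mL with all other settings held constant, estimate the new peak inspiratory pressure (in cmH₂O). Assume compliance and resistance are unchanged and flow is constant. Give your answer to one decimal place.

Flow: 33 L/min ÷ 60 = 0.55 L/s.
PIP = Vt/C + R·V̇ + PEEP (constant-flow equation of motion).
Only the elastic term changes: ΔPIP = ΔVt / C = (645 − 425) / 30.4 = 7.237 cmH2O.
Original PIP = 425/30.4 + 8.2×0.55 + 9 = 27.49 cmH2O; new PIP = 27.49 + (7.237) = 34.727 cmH2O.

34.7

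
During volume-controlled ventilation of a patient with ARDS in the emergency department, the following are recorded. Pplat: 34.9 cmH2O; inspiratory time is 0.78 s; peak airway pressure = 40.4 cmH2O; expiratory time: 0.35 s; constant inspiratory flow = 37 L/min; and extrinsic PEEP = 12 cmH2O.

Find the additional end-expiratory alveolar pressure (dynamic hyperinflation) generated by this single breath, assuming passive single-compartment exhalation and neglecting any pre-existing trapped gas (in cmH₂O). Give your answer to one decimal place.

Flow: 37 L/min ÷ 60 = 0.6167 L/s.
Vt = flow × Ti = 0.6167 L/s × 0.78 s × 1000 mL/L = 481.03 mL.
R = (PIP − Pplat)/V̇ = (40.4 − 34.9) / 0.6167 = 5.5/0.6167 = 8.918 cmH2O·s/L.
C = Vt/(Pplat − PEEP) = 481.03 / (34.9 − 12) = 481.03/22.9 = 21.006 mL/cmH2O.
τ = R × C = 8.918 × 0.02101 L/cmH2O = 0.1874 s.
Fraction remaining = e^(−Te/τ) = e^(−0.35/0.1874) = 0.1545; trapped volume = 481.03 × 0.1545 = 74.319 mL.
Additional alveolar pressure from trapping ≈ V_trapped / C = 74.319 / 21.006 = 3.538 cmH2O.

3.5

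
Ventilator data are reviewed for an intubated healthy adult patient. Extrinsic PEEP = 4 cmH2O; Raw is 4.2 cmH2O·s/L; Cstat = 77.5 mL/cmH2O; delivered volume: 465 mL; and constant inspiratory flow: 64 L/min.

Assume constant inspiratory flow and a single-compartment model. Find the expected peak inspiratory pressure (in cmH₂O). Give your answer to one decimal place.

14.5

Flow: 64 L/min ÷ 60 = 1.0667 L/s.
Equation of motion (constant flow): PIP = Vt/C + R·V̇ + PEEP.
PIP = 465/77.5 + 4.2×1.0667 + 4 = 6.0 + 4.48 + 4 = 14.48 cmH2O.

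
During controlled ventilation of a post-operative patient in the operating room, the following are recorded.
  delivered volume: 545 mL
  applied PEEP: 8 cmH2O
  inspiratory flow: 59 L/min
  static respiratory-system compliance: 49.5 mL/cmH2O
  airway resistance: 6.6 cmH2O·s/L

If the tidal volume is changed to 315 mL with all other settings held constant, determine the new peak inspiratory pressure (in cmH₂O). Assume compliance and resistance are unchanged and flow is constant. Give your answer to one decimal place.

Flow: 59 L/min ÷ 60 = 0.9833 L/s.
PIP = Vt/C + R·V̇ + PEEP (constant-flow equation of motion).
Only the elastic term changes: ΔPIP = ΔVt / C = (315 − 545) / 49.5 = -4.646 cmH2O.
Original PIP = 545/49.5 + 6.6×0.9833 + 8 = 25.5 cmH2O; new PIP = 25.5 + (-4.646) = 20.854 cmH2O.

20.9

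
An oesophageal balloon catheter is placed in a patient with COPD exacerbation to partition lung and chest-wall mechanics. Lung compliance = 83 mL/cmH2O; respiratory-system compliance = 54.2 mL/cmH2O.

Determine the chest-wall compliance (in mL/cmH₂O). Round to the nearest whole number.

1/Ccw = 1/Crs − 1/CL.
1/Ccw = 1/54.2 − 1/83 = 0.006402.
Ccw = 156.2 mL/cmH2O.

156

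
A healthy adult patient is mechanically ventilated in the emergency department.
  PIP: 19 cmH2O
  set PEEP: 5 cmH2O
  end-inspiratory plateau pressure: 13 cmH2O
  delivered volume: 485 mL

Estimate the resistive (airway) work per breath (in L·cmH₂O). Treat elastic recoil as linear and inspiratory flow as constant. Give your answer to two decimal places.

With constant inspiratory flow the resistive pressure is constant at PIP − Pplat = 19 − 13 = 6.0 cmH2O, so resistive work = 6.0 × 0.485 = 2.91 L·cmH2O.

2.91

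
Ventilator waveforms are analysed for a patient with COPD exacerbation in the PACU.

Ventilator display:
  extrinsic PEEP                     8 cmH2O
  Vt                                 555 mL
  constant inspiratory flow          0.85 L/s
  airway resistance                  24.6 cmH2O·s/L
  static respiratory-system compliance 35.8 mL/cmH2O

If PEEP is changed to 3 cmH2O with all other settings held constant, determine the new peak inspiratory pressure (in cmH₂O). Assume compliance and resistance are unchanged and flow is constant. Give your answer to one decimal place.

PIP = Vt/C + R·V̇ + PEEP (constant-flow equation of motion).
Only the baseline term changes: ΔPIP = ΔPEEP = 3 − 8 = -5.0 cmH2O.
Original PIP = 555/35.8 + 24.6×0.85 + 8 = 44.413 cmH2O; new PIP = 44.413 + (-5.0) = 39.413 cmH2O.

39.4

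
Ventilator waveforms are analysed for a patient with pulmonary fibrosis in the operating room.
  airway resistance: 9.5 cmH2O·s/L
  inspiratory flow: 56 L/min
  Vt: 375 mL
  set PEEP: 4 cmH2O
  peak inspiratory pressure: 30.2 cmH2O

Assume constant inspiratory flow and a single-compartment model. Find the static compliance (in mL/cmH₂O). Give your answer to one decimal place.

21.6

Flow: 56 L/min ÷ 60 = 0.9333 L/s.
Equation of motion (constant flow): PIP = Vt/C + R·V̇ + PEEP.
Vt/C = PIP − R·V̇ − PEEP = 30.2 − 9.5×0.9333 − 4 = 30.2 − 8.866 − 4 = 17.334 cmH2O.
C = Vt / 17.334 = 375 / 17.334 = 21.634 mL/cmH2O.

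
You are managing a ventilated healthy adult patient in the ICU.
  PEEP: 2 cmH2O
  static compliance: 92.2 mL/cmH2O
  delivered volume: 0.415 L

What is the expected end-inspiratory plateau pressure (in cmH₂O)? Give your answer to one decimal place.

6.5

Pplat = PEEP + Vt / Cstat = 2 + 415 / 92.2 = 2 + 4.501 = 6.501 cmH2O.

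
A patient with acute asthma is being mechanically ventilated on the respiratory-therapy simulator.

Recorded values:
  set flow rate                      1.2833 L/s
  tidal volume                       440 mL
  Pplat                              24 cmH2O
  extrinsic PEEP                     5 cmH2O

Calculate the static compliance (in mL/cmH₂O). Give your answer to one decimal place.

23.2

Cstat = Vt / (Pplat − PEEP) = 440 / (24 − 5) = 440 / 19.0 = 23.158 mL/cmH2O.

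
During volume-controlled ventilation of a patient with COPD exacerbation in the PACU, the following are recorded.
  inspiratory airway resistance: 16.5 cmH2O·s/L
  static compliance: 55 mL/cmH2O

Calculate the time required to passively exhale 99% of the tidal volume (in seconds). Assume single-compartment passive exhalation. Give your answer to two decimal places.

τ = R × C = 16.5 × 55 mL/cmH2O = 16.5 × 0.055 L/cmH2O = 0.9075 s.
Exhaled fraction f = 1 − e^(−t/τ) → t = −τ·ln(1 − f) = −0.9075·ln(0.01) = 4.179 s.

4.18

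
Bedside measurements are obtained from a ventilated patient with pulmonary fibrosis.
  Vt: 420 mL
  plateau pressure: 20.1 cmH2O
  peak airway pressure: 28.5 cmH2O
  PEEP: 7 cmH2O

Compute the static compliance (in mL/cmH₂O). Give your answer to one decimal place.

Cstat = Vt / (Pplat − PEEP) = 420 / (20.1 − 7) = 420 / 13.1 = 32.061 mL/cmH2O.

32.1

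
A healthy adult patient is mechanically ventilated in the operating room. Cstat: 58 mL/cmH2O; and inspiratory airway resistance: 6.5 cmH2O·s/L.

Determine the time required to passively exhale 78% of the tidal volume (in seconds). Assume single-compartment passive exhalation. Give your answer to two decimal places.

0.57

τ = R × C = 6.5 × 58 mL/cmH2O = 6.5 × 0.058 L/cmH2O = 0.377 s.
Exhaled fraction f = 1 − e^(−t/τ) → t = −τ·ln(1 − f) = −0.377·ln(0.22) = 0.5708 s.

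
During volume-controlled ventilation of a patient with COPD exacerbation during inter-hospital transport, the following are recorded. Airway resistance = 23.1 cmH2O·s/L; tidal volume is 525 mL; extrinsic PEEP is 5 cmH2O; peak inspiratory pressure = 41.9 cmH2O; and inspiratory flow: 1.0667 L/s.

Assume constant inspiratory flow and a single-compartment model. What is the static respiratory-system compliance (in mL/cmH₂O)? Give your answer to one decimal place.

Equation of motion (constant flow): PIP = Vt/C + R·V̇ + PEEP.
Vt/C = PIP − R·V̇ − PEEP = 41.9 − 23.1×1.0667 − 5 = 41.9 − 24.641 − 5 = 12.259 cmH2O.
C = Vt / 12.259 = 525 / 12.259 = 42.826 mL/cmH2O.

42.8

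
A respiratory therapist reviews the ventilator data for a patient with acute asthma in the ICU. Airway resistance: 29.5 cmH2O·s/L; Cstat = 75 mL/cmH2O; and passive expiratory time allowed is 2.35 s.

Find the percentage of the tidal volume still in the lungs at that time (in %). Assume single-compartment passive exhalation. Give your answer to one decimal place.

34.6

τ = R × C = 29.5 × 75 mL/cmH2O = 29.5 × 0.075 L/cmH2O = 2.213 s.
Passive exhalation: V(t)/V₀ = e^(−t/τ) = e^(−2.35/2.213) = 0.3458.
Fraction remaining = 0.3458 → 34.58%.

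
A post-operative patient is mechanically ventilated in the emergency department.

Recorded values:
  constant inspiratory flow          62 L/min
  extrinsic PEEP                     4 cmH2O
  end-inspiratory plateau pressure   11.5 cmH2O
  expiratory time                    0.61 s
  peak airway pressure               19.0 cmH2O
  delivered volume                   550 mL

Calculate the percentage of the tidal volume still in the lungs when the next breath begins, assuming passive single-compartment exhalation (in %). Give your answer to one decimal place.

31.8

Flow: 62 L/min ÷ 60 = 1.0333 L/s.
R = (PIP − Pplat)/V̇ = (19.0 − 11.5) / 1.0333 = 7.5/1.0333 = 7.258 cmH2O·s/L.
C = Vt/(Pplat − PEEP) = 550.0 / (11.5 − 4) = 550.0/7.5 = 73.333 mL/cmH2O.
τ = R × C = 7.258 × 0.07333 L/cmH2O = 0.5322 s.
Fraction remaining at end-expiration = e^(−Te/τ) = e^(−0.61/0.5322) = 0.3178 → 31.78%.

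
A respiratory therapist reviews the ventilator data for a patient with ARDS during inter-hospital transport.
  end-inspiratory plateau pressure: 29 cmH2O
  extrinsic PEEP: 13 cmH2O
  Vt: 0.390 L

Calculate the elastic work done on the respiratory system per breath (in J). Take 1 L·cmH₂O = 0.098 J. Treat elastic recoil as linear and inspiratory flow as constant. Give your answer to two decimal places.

Elastic work ≈ ½ × (Pplat − PEEP) × Vt = 0.5 × (29 − 13) × 0.390 L = 0.5 × 16.0 × 0.390 = 3.12 L·cmH2O.
× 0.098 J/(L·cmH2O) → 0.3058 J.

0.31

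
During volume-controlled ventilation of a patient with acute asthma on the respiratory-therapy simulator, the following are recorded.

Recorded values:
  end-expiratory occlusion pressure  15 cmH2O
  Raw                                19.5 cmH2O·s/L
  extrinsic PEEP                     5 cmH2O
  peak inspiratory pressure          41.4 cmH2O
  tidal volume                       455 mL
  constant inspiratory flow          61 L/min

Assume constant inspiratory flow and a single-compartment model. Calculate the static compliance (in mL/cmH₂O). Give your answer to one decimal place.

69.2

Flow: 61 L/min ÷ 60 = 1.0167 L/s.
Total PEEP = 15 cmH2O (set 5 + intrinsic 10); this is the baseline alveolar pressure.
Equation of motion (constant flow): PIP = Vt/C + R·V̇ + PEEP.
Vt/C = PIP − R·V̇ − PEEP = 41.4 − 19.5×1.0167 − 15 = 41.4 − 19.826 − 15 = 6.574 cmH2O.
C = Vt / 6.574 = 455 / 6.574 = 69.212 mL/cmH2O.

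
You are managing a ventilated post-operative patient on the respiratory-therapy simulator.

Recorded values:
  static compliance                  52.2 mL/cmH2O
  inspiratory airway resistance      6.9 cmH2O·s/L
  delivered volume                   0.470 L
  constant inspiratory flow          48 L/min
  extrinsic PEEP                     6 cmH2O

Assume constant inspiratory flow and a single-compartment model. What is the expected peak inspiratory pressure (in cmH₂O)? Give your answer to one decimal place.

20.5

Flow: 48 L/min ÷ 60 = 0.8 L/s.
Equation of motion (constant flow): PIP = Vt/C + R·V̇ + PEEP.
PIP = 470/52.2 + 6.9×0.8 + 6 = 9.004 + 5.52 + 6 = 20.524 cmH2O.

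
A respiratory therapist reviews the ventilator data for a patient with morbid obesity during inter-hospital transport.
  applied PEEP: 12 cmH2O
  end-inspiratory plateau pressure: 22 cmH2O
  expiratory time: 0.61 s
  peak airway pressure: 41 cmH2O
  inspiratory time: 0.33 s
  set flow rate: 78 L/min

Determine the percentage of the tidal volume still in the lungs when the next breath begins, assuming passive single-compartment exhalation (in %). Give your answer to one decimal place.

Flow: 78 L/min ÷ 60 = 1.3 L/s.
Vt = flow × Ti = 1.3 L/s × 0.33 s × 1000 mL/L = 429.0 mL.
R = (PIP − Pplat)/V̇ = (41 − 22) / 1.3 = 19.0/1.3 = 14.615 cmH2O·s/L.
C = Vt/(Pplat − PEEP) = 429.0 / (22 − 12) = 429.0/10.0 = 42.9 mL/cmH2O.
τ = R × C = 14.615 × 0.0429 L/cmH2O = 0.627 s.
Fraction remaining at end-expiration = e^(−Te/τ) = e^(−0.61/0.627) = 0.378 → 37.8%.

37.8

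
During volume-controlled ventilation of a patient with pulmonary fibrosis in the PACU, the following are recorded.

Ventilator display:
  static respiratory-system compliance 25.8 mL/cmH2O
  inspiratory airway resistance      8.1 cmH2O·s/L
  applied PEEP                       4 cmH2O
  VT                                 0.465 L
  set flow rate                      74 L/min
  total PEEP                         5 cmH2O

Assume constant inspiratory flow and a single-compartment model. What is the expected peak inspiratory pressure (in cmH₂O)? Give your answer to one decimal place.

Flow: 74 L/min ÷ 60 = 1.2333 L/s.
Total PEEP = 5 cmH2O (set 4 + intrinsic 1); this is the baseline alveolar pressure.
Equation of motion (constant flow): PIP = Vt/C + R·V̇ + PEEP.
PIP = 465/25.8 + 8.1×1.2333 + 5 = 18.023 + 9.99 + 5 = 33.013 cmH2O.

33.0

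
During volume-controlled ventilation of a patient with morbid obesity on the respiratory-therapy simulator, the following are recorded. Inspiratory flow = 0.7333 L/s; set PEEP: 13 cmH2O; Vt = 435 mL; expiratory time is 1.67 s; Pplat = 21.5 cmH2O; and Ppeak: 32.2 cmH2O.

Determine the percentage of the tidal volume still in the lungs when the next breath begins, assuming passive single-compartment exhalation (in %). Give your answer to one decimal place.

R = (PIP − Pplat)/V̇ = (32.2 − 21.5) / 0.7333 = 10.7/0.7333 = 14.592 cmH2O·s/L.
C = Vt/(Pplat − PEEP) = 435.0 / (21.5 − 13) = 435.0/8.5 = 51.176 mL/cmH2O.
τ = R × C = 14.592 × 0.05118 L/cmH2O = 0.7468 s.
Fraction remaining at end-expiration = e^(−Te/τ) = e^(−1.67/0.7468) = 0.1069 → 10.69%.

10.7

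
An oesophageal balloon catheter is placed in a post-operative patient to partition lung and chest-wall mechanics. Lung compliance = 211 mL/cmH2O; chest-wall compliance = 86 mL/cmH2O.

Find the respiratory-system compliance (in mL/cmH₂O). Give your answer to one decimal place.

Lung and chest wall are elastances in series: 1/Crs = 1/CL + 1/Ccw.
1/Crs = 1/211 + 1/86 = 0.01637.
Crs = 61.087 mL/cmH2O.

61.1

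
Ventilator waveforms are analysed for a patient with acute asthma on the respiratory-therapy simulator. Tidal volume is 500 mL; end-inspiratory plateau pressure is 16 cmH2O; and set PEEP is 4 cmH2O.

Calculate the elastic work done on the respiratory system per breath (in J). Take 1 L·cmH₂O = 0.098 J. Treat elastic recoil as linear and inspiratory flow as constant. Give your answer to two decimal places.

Elastic work ≈ ½ × (Pplat − PEEP) × Vt = 0.5 × (16 − 4) × 0.500 L = 0.5 × 12.0 × 0.500 = 3.0 L·cmH2O.
× 0.098 J/(L·cmH2O) → 0.294 J.

0.29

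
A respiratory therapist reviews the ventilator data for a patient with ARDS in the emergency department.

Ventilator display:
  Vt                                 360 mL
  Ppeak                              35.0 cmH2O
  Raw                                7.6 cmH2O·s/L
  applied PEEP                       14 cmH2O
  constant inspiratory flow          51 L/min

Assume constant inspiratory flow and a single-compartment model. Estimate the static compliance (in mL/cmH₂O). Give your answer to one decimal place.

24.8

Flow: 51 L/min ÷ 60 = 0.85 L/s.
Equation of motion (constant flow): PIP = Vt/C + R·V̇ + PEEP.
Vt/C = PIP − R·V̇ − PEEP = 35.0 − 7.6×0.85 − 14 = 35.0 − 6.46 − 14 = 14.54 cmH2O.
C = Vt / 14.54 = 360 / 14.54 = 24.759 mL/cmH2O.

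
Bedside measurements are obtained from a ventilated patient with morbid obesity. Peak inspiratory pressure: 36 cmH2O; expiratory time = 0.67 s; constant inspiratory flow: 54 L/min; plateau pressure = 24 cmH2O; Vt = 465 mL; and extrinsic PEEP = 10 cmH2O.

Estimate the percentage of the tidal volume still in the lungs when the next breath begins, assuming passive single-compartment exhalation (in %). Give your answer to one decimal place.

Flow: 54 L/min ÷ 60 = 0.9 L/s.
R = (PIP − Pplat)/V̇ = (36 − 24) / 0.9 = 12.0/0.9 = 13.333 cmH2O·s/L.
C = Vt/(Pplat − PEEP) = 465.0 / (24 − 10) = 465.0/14.0 = 33.214 mL/cmH2O.
τ = R × C = 13.333 × 0.03321 L/cmH2O = 0.4428 s.
Fraction remaining at end-expiration = e^(−Te/τ) = e^(−0.67/0.4428) = 0.2202 → 22.02%.

22.0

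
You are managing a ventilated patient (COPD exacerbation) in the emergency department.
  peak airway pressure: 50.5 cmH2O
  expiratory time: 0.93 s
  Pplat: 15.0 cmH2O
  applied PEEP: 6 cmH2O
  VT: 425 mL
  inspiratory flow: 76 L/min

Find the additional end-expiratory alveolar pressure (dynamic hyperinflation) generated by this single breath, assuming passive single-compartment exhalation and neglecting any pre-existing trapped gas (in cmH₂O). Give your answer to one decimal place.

4.5

Flow: 76 L/min ÷ 60 = 1.2667 L/s.
R = (PIP − Pplat)/V̇ = (50.5 − 15.0) / 1.2667 = 35.5/1.2667 = 28.026 cmH2O·s/L.
C = Vt/(Pplat − PEEP) = 425.0 / (15.0 − 6) = 425.0/9.0 = 47.222 mL/cmH2O.
τ = R × C = 28.026 × 0.04722 L/cmH2O = 1.323 s.
Fraction remaining = e^(−Te/τ) = e^(−0.93/1.323) = 0.4951; trapped volume = 425.0 × 0.4951 = 210.42 mL.
Additional alveolar pressure from trapping ≈ V_trapped / C = 210.42 / 47.222 = 4.456 cmH2O.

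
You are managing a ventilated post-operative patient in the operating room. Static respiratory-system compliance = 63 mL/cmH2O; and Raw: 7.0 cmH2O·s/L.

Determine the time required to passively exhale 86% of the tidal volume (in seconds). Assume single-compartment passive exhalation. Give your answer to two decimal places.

τ = R × C = 7.0 × 63 mL/cmH2O = 7.0 × 0.063 L/cmH2O = 0.441 s.
Exhaled fraction f = 1 − e^(−t/τ) → t = −τ·ln(1 − f) = −0.441·ln(0.14) = 0.8671 s.

0.87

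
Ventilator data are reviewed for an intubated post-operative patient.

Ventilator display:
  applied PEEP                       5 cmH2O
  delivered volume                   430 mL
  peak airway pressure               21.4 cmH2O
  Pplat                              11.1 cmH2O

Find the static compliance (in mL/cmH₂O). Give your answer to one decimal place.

Cstat = Vt / (Pplat − PEEP) = 430 / (11.1 − 5) = 430 / 6.1 = 70.492 mL/cmH2O.

70.5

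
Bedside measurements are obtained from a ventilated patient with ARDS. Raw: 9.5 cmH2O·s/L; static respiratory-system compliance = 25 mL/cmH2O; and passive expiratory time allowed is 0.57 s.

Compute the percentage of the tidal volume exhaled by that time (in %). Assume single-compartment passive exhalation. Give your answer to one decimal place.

τ = R × C = 9.5 × 25 mL/cmH2O = 9.5 × 0.025 L/cmH2O = 0.2375 s.
Passive exhalation: V(t)/V₀ = e^(−t/τ) = e^(−0.57/0.2375) = 0.09072.
Fraction exhaled = 1 − 0.09072 = 0.9093 → 90.93%.

90.9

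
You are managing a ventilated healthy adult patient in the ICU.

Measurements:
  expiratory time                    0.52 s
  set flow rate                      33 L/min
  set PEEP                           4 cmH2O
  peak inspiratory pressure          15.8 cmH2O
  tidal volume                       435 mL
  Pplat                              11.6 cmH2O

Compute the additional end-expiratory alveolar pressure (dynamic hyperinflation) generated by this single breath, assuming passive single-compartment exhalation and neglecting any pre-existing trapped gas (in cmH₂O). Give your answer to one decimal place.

Flow: 33 L/min ÷ 60 = 0.55 L/s.
R = (PIP − Pplat)/V̇ = (15.8 − 11.6) / 0.55 = 4.2/0.55 = 7.636 cmH2O·s/L.
C = Vt/(Pplat − PEEP) = 435.0 / (11.6 − 4) = 435.0/7.6 = 57.237 mL/cmH2O.
τ = R × C = 7.636 × 0.05724 L/cmH2O = 0.4371 s.
Fraction remaining = e^(−Te/τ) = e^(−0.52/0.4371) = 0.3043; trapped volume = 435.0 × 0.3043 = 132.37 mL.
Additional alveolar pressure from trapping ≈ V_trapped / C = 132.37 / 57.237 = 2.313 cmH2O.

2.3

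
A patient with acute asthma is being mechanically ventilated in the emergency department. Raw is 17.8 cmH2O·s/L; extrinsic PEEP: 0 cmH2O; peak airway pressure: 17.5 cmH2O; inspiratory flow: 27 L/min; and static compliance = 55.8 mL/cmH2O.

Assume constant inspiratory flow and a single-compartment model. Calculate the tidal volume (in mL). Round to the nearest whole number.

530

Flow: 27 L/min ÷ 60 = 0.45 L/s.
Equation of motion (constant flow): PIP = Vt/C + R·V̇ + PEEP.
Vt/C = PIP − R·V̇ − PEEP = 17.5 − 8.01 − 0 = 9.49 cmH2O.
Vt = C × 9.49 = 55.8 × 9.49 = 529.54 mL.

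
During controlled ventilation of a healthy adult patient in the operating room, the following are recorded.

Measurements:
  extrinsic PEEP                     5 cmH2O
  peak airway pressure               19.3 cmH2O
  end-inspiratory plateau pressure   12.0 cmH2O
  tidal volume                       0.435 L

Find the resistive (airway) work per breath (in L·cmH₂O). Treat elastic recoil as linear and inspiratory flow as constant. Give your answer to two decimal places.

With constant inspiratory flow the resistive pressure is constant at PIP − Pplat = 19.3 − 12.0 = 7.3 cmH2O, so resistive work = 7.3 × 0.435 = 3.176 L·cmH2O.

3.18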